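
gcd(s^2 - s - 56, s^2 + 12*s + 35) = s + 7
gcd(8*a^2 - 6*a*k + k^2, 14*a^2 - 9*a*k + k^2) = 2*a - k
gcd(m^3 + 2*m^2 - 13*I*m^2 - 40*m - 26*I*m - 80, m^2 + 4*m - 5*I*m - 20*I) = m - 5*I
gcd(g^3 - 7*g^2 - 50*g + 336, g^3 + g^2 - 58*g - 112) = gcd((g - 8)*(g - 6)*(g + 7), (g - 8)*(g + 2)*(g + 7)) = g^2 - g - 56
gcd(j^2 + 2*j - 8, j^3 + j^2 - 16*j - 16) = j + 4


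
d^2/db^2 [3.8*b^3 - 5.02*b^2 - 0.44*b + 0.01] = 22.8*b - 10.04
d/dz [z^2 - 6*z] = 2*z - 6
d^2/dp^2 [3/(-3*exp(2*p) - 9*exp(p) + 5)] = 9*(-6*(2*exp(p) + 3)^2*exp(p) + (4*exp(p) + 3)*(3*exp(2*p) + 9*exp(p) - 5))*exp(p)/(3*exp(2*p) + 9*exp(p) - 5)^3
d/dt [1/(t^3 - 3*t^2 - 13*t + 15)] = (-3*t^2 + 6*t + 13)/(t^3 - 3*t^2 - 13*t + 15)^2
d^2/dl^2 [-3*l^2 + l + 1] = -6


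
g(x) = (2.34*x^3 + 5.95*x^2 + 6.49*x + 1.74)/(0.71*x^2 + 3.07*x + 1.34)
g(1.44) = 4.20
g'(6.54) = 3.03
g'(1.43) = 2.30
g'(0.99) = 2.13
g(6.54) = 18.41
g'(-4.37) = -94.67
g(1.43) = 4.18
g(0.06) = 1.41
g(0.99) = 3.21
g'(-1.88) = -4.11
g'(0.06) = 1.82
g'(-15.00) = 3.07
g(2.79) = 7.58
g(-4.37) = -73.02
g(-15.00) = -57.84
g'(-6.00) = -2.74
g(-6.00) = -38.73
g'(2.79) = 2.66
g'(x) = (-1.42*x - 3.07)*(2.34*x^3 + 5.95*x^2 + 6.49*x + 1.74)/(0.71*x^2 + 3.07*x + 1.34)^2 + (7.02*x^2 + 11.9*x + 6.49)/(0.71*x^2 + 3.07*x + 1.34) = (1.6614*x^4 + 14.3676*x^3 + 23.0654*x^2 + 13.4752*x + 3.3548)/(0.5041*x^4 + 4.3594*x^3 + 11.3277*x^2 + 8.2276*x + 1.7956)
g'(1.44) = 2.31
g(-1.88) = 2.59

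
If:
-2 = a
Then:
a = -2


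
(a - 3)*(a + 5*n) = a^2 + 5*a*n - 3*a - 15*n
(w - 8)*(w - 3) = w^2 - 11*w + 24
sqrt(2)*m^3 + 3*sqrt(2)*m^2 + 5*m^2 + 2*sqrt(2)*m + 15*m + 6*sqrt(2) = (m + 3)*(m + 2*sqrt(2))*(sqrt(2)*m + 1)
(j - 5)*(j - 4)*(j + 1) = j^3 - 8*j^2 + 11*j + 20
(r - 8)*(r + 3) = r^2 - 5*r - 24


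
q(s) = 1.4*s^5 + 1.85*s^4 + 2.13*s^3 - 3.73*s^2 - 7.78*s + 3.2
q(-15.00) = -977376.85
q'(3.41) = 1281.00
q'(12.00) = 158762.06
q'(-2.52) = 215.47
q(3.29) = 769.47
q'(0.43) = -8.98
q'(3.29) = 1120.49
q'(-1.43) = 23.59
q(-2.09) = -36.81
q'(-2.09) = 101.73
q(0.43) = -0.58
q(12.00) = 389779.76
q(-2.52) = -102.64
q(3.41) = 913.40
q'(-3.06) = 476.59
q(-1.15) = 4.39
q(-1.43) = -0.17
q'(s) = 7.0*s^4 + 7.4*s^3 + 6.39*s^2 - 7.46*s - 7.78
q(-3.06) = -282.36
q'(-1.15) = 10.24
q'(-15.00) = 330941.87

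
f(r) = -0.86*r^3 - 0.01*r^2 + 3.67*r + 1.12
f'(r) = -2.58*r^2 - 0.02*r + 3.67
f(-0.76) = -1.30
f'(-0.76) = 2.19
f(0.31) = 2.23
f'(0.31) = 3.42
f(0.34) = 2.33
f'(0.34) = 3.36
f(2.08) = 0.97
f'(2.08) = -7.53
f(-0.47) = -0.52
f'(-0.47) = 3.11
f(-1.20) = -1.81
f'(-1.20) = -0.02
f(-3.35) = 21.05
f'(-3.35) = -25.22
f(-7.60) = 350.17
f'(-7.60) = -145.20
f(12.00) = -1442.36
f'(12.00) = -368.09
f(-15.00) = 2846.32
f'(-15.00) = -576.53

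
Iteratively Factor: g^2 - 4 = (g + 2)*(g - 2)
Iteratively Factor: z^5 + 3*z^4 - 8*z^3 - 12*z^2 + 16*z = (z + 2)*(z^4 + z^3 - 10*z^2 + 8*z) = (z - 1)*(z + 2)*(z^3 + 2*z^2 - 8*z) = (z - 2)*(z - 1)*(z + 2)*(z^2 + 4*z) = (z - 2)*(z - 1)*(z + 2)*(z + 4)*(z)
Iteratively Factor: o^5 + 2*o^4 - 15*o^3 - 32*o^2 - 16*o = (o - 4)*(o^4 + 6*o^3 + 9*o^2 + 4*o) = (o - 4)*(o + 1)*(o^3 + 5*o^2 + 4*o) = o*(o - 4)*(o + 1)*(o^2 + 5*o + 4) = o*(o - 4)*(o + 1)^2*(o + 4)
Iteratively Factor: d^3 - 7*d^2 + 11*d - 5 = (d - 1)*(d^2 - 6*d + 5) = (d - 5)*(d - 1)*(d - 1)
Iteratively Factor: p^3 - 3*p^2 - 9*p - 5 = (p + 1)*(p^2 - 4*p - 5) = (p - 5)*(p + 1)*(p + 1)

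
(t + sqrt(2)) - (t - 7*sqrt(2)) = 8*sqrt(2)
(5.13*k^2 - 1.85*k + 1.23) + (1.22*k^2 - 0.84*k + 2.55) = 6.35*k^2 - 2.69*k + 3.78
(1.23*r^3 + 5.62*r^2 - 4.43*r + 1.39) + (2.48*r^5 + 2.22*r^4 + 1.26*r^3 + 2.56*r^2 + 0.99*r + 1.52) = 2.48*r^5 + 2.22*r^4 + 2.49*r^3 + 8.18*r^2 - 3.44*r + 2.91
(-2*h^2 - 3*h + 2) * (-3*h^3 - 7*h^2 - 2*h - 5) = 6*h^5 + 23*h^4 + 19*h^3 + 2*h^2 + 11*h - 10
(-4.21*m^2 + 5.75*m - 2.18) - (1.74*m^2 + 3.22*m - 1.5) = -5.95*m^2 + 2.53*m - 0.68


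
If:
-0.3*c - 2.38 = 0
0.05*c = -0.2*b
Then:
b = 1.98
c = -7.93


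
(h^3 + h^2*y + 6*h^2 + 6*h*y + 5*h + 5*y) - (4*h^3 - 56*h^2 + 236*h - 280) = -3*h^3 + h^2*y + 62*h^2 + 6*h*y - 231*h + 5*y + 280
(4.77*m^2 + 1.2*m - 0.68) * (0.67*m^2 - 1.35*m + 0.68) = 3.1959*m^4 - 5.6355*m^3 + 1.168*m^2 + 1.734*m - 0.4624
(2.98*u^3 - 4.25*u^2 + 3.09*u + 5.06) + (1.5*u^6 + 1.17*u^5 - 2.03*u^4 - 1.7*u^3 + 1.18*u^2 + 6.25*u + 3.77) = 1.5*u^6 + 1.17*u^5 - 2.03*u^4 + 1.28*u^3 - 3.07*u^2 + 9.34*u + 8.83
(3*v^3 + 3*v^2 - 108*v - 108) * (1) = 3*v^3 + 3*v^2 - 108*v - 108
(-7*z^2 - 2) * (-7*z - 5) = 49*z^3 + 35*z^2 + 14*z + 10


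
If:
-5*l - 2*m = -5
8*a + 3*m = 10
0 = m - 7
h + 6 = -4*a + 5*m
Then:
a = -11/8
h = 69/2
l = -9/5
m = 7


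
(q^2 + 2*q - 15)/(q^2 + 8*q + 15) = (q - 3)/(q + 3)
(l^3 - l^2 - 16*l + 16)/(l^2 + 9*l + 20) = (l^2 - 5*l + 4)/(l + 5)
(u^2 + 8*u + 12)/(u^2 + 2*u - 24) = (u + 2)/(u - 4)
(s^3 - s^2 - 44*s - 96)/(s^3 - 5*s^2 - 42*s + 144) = (s^2 + 7*s + 12)/(s^2 + 3*s - 18)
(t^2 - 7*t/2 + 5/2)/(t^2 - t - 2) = (-t^2 + 7*t/2 - 5/2)/(-t^2 + t + 2)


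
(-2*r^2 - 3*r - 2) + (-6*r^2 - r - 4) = -8*r^2 - 4*r - 6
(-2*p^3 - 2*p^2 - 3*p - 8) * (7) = -14*p^3 - 14*p^2 - 21*p - 56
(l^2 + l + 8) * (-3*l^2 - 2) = -3*l^4 - 3*l^3 - 26*l^2 - 2*l - 16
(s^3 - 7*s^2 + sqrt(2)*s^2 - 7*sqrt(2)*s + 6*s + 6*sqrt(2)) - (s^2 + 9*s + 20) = s^3 - 8*s^2 + sqrt(2)*s^2 - 7*sqrt(2)*s - 3*s - 20 + 6*sqrt(2)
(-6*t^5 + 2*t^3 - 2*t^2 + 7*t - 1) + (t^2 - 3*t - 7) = -6*t^5 + 2*t^3 - t^2 + 4*t - 8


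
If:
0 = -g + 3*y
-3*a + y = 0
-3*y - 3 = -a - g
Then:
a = 3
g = 27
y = 9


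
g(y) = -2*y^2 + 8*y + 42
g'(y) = 8 - 4*y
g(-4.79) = -42.21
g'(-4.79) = 27.16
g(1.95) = 50.00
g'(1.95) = 0.20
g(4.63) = 36.17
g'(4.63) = -10.52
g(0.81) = 47.17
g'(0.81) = 4.76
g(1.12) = 48.45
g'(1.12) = 3.52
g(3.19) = 47.17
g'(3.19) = -4.76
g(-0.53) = 37.20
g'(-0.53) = 10.12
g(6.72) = 5.44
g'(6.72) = -18.88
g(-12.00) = -342.00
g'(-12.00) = 56.00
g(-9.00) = -192.00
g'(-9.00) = 44.00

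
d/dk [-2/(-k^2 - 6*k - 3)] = 4*(-k - 3)/(k^2 + 6*k + 3)^2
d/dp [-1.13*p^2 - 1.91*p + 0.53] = -2.26*p - 1.91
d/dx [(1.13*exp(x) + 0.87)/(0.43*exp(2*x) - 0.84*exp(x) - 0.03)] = (-0.4859*exp(2*x) - 0.7482*exp(x) + 0.6969)*exp(x)/(0.1849*exp(4*x) - 0.7224*exp(3*x) + 0.6798*exp(2*x) + 0.0504*exp(x) + 0.0009)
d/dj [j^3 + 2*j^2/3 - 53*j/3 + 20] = 3*j^2 + 4*j/3 - 53/3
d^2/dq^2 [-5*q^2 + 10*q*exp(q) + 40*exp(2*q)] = 10*q*exp(q) + 160*exp(2*q) + 20*exp(q) - 10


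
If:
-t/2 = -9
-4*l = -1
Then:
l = 1/4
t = 18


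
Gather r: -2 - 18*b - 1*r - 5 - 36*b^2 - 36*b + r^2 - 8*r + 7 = -36*b^2 - 54*b + r^2 - 9*r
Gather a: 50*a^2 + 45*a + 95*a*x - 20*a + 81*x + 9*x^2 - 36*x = 50*a^2 + a*(95*x + 25) + 9*x^2 + 45*x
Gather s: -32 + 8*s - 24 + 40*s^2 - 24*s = 40*s^2 - 16*s - 56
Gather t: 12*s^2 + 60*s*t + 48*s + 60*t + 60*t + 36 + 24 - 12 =12*s^2 + 48*s + t*(60*s + 120) + 48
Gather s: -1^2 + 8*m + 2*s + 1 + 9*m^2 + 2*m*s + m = 9*m^2 + 9*m + s*(2*m + 2)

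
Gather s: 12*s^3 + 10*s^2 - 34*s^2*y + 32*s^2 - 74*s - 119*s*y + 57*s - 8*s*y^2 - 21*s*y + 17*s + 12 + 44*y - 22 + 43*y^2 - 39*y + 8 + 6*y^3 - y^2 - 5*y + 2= 12*s^3 + s^2*(42 - 34*y) + s*(-8*y^2 - 140*y) + 6*y^3 + 42*y^2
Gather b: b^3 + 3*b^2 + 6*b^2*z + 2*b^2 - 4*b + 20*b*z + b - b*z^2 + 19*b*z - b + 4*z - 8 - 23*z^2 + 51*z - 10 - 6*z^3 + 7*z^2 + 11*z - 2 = b^3 + b^2*(6*z + 5) + b*(-z^2 + 39*z - 4) - 6*z^3 - 16*z^2 + 66*z - 20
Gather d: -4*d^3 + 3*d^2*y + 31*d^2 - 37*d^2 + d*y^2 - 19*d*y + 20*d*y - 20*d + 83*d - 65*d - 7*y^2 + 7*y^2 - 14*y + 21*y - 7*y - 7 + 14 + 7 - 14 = -4*d^3 + d^2*(3*y - 6) + d*(y^2 + y - 2)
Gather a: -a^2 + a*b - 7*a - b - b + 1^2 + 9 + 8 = -a^2 + a*(b - 7) - 2*b + 18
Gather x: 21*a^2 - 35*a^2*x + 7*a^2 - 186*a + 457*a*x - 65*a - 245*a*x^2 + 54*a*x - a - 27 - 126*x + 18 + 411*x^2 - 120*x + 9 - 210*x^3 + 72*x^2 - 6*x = 28*a^2 - 252*a - 210*x^3 + x^2*(483 - 245*a) + x*(-35*a^2 + 511*a - 252)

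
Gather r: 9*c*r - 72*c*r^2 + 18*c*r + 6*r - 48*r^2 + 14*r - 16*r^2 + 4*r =r^2*(-72*c - 64) + r*(27*c + 24)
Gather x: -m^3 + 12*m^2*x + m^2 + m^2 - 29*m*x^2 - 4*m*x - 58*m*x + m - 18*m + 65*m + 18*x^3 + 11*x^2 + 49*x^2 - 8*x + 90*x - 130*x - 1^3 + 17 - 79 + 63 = -m^3 + 2*m^2 + 48*m + 18*x^3 + x^2*(60 - 29*m) + x*(12*m^2 - 62*m - 48)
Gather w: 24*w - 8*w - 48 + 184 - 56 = 16*w + 80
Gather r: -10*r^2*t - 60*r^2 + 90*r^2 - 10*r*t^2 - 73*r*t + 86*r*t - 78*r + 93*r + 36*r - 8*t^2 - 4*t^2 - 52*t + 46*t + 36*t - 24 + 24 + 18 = r^2*(30 - 10*t) + r*(-10*t^2 + 13*t + 51) - 12*t^2 + 30*t + 18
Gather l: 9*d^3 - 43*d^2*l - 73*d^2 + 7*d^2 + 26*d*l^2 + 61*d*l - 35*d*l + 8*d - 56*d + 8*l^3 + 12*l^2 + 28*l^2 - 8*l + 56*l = 9*d^3 - 66*d^2 - 48*d + 8*l^3 + l^2*(26*d + 40) + l*(-43*d^2 + 26*d + 48)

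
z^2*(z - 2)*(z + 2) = z^4 - 4*z^2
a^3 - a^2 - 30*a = a*(a - 6)*(a + 5)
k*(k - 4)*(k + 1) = k^3 - 3*k^2 - 4*k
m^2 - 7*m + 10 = (m - 5)*(m - 2)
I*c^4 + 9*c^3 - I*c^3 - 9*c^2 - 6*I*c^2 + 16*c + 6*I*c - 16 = (c - 8*I)*(c - 2*I)*(c + I)*(I*c - I)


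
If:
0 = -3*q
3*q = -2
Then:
No Solution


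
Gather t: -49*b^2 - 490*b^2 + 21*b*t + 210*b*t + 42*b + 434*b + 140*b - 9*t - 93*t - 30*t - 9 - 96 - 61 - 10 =-539*b^2 + 616*b + t*(231*b - 132) - 176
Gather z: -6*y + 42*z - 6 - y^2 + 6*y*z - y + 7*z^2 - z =-y^2 - 7*y + 7*z^2 + z*(6*y + 41) - 6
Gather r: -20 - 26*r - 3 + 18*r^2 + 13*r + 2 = 18*r^2 - 13*r - 21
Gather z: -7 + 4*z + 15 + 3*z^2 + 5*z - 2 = 3*z^2 + 9*z + 6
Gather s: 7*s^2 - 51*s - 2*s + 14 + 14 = 7*s^2 - 53*s + 28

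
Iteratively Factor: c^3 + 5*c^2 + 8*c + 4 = (c + 2)*(c^2 + 3*c + 2) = (c + 2)^2*(c + 1)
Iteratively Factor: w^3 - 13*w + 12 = (w + 4)*(w^2 - 4*w + 3) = (w - 1)*(w + 4)*(w - 3)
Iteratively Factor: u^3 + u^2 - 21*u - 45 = (u + 3)*(u^2 - 2*u - 15) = (u - 5)*(u + 3)*(u + 3)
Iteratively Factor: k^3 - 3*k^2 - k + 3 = (k - 1)*(k^2 - 2*k - 3) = (k - 1)*(k + 1)*(k - 3)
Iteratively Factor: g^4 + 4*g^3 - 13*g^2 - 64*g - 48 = (g - 4)*(g^3 + 8*g^2 + 19*g + 12) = (g - 4)*(g + 4)*(g^2 + 4*g + 3) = (g - 4)*(g + 3)*(g + 4)*(g + 1)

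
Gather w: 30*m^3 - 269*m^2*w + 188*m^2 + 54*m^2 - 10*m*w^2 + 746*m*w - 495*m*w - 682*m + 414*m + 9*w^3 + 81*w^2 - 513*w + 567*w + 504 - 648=30*m^3 + 242*m^2 - 268*m + 9*w^3 + w^2*(81 - 10*m) + w*(-269*m^2 + 251*m + 54) - 144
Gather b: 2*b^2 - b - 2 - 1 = 2*b^2 - b - 3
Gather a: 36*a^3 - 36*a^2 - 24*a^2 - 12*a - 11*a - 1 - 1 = 36*a^3 - 60*a^2 - 23*a - 2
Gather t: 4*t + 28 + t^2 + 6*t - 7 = t^2 + 10*t + 21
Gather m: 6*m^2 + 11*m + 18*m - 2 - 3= 6*m^2 + 29*m - 5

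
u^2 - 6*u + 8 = (u - 4)*(u - 2)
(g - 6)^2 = g^2 - 12*g + 36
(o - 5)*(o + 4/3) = o^2 - 11*o/3 - 20/3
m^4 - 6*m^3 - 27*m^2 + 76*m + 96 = (m - 8)*(m - 3)*(m + 1)*(m + 4)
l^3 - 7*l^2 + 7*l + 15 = (l - 5)*(l - 3)*(l + 1)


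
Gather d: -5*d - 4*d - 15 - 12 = -9*d - 27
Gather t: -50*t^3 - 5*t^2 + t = -50*t^3 - 5*t^2 + t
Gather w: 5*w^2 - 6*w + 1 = 5*w^2 - 6*w + 1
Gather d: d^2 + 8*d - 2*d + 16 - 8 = d^2 + 6*d + 8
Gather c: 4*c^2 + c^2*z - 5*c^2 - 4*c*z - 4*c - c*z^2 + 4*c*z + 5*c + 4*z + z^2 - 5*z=c^2*(z - 1) + c*(1 - z^2) + z^2 - z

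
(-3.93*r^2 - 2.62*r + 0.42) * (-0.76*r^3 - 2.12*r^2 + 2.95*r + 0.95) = 2.9868*r^5 + 10.3228*r^4 - 6.3583*r^3 - 12.3529*r^2 - 1.25*r + 0.399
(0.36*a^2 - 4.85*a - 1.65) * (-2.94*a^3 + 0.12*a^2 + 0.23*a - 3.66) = -1.0584*a^5 + 14.3022*a^4 + 4.3518*a^3 - 2.6311*a^2 + 17.3715*a + 6.039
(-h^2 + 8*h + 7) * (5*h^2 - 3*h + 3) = -5*h^4 + 43*h^3 + 8*h^2 + 3*h + 21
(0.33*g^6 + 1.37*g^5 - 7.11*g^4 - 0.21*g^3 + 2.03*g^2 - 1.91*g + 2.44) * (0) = 0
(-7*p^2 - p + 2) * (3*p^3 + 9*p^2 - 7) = -21*p^5 - 66*p^4 - 3*p^3 + 67*p^2 + 7*p - 14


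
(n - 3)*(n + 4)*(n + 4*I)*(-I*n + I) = -I*n^4 + 4*n^3 + 13*I*n^2 - 52*n - 12*I*n + 48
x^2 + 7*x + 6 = (x + 1)*(x + 6)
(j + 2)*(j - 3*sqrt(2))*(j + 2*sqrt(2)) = j^3 - sqrt(2)*j^2 + 2*j^2 - 12*j - 2*sqrt(2)*j - 24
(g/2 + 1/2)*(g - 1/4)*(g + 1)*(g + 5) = g^4/2 + 27*g^3/8 + 37*g^2/8 + 9*g/8 - 5/8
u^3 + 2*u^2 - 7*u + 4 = (u - 1)^2*(u + 4)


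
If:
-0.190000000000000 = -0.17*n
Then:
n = 1.12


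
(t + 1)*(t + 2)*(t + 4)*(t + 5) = t^4 + 12*t^3 + 49*t^2 + 78*t + 40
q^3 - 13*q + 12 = (q - 3)*(q - 1)*(q + 4)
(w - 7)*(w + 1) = w^2 - 6*w - 7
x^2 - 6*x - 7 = (x - 7)*(x + 1)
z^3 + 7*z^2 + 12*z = z*(z + 3)*(z + 4)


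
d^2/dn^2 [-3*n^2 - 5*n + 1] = -6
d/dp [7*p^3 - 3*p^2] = 3*p*(7*p - 2)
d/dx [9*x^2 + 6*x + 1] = 18*x + 6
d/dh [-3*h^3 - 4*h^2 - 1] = h*(-9*h - 8)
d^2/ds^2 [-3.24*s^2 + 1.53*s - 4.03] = -6.48000000000000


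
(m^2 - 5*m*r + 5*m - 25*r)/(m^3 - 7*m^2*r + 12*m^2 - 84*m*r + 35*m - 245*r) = (-m + 5*r)/(-m^2 + 7*m*r - 7*m + 49*r)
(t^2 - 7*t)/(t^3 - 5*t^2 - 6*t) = (7 - t)/(-t^2 + 5*t + 6)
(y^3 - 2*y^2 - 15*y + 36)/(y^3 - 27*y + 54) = (y + 4)/(y + 6)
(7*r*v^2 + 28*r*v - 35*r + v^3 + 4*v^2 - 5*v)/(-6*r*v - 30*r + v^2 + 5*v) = (-7*r*v + 7*r - v^2 + v)/(6*r - v)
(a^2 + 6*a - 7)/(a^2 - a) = (a + 7)/a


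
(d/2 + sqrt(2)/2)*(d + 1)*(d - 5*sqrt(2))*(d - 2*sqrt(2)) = d^4/2 - 3*sqrt(2)*d^3 + d^3/2 - 3*sqrt(2)*d^2 + 3*d^2 + 3*d + 10*sqrt(2)*d + 10*sqrt(2)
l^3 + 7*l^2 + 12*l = l*(l + 3)*(l + 4)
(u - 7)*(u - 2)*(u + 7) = u^3 - 2*u^2 - 49*u + 98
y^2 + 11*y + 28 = (y + 4)*(y + 7)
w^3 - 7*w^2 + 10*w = w*(w - 5)*(w - 2)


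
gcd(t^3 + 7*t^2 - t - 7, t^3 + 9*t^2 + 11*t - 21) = t^2 + 6*t - 7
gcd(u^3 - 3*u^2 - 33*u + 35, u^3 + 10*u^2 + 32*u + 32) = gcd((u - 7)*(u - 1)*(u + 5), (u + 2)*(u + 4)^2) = 1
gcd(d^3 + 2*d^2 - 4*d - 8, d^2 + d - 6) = d - 2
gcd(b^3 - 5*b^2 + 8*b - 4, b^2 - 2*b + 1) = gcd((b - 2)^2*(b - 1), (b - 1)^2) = b - 1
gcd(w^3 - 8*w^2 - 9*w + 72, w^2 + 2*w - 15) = w - 3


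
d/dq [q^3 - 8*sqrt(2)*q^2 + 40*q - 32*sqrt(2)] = 3*q^2 - 16*sqrt(2)*q + 40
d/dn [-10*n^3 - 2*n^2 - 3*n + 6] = -30*n^2 - 4*n - 3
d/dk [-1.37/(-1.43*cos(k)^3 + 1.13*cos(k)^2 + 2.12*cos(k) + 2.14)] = (5.8773*cos(k)^2 - 3.0962*cos(k) - 2.9044)*sin(k)/(-1.43*cos(k)^3 + 1.13*cos(k)^2 + 2.12*cos(k) + 2.14)^2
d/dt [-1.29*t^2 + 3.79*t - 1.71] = 3.79 - 2.58*t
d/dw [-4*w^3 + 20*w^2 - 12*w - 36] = -12*w^2 + 40*w - 12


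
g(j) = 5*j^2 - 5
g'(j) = 10*j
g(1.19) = 2.08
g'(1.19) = 11.90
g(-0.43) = -4.08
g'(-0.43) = -4.30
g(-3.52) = 56.95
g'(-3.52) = -35.20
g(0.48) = -3.85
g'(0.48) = 4.80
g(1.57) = 7.32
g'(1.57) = 15.70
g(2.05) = 16.01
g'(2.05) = 20.50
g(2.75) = 32.81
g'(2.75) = 27.50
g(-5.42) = 141.88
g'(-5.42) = -54.20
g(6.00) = 175.00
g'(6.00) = 60.00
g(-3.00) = 40.00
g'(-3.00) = -30.00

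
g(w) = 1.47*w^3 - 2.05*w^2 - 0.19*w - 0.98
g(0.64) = -1.56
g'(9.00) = 320.12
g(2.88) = 16.58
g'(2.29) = 13.55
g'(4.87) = 84.43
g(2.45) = 7.87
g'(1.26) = 1.65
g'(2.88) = 24.58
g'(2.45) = 16.24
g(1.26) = -1.53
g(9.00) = 902.89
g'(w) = 4.41*w^2 - 4.1*w - 0.19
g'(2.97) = 26.53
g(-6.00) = -391.16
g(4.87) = 119.26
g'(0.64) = -1.01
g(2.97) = 18.88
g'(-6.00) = 183.17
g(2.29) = 5.49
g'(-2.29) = 32.33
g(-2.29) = -28.95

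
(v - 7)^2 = v^2 - 14*v + 49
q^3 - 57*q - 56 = (q - 8)*(q + 1)*(q + 7)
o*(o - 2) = o^2 - 2*o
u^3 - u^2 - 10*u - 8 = (u - 4)*(u + 1)*(u + 2)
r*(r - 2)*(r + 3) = r^3 + r^2 - 6*r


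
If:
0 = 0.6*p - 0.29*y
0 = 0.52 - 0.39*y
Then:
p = 0.64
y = 1.33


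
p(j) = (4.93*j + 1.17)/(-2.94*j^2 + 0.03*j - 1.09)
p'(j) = (4.93*j + 1.17)*(5.88*j - 0.03)/(-2.94*j^2 + 0.03*j - 1.09)^2 + 4.93/(-2.94*j^2 + 0.03*j - 1.09)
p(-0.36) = 0.41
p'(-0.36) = -2.74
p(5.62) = -0.31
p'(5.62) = 0.06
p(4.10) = -0.42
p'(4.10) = 0.10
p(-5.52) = 0.29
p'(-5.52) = 0.05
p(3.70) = -0.47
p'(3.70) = 0.13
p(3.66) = -0.48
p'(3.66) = 0.13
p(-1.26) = 0.87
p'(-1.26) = 0.27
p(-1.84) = 0.71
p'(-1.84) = 0.25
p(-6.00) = 0.27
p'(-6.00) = 0.04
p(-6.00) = 0.27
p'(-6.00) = 0.04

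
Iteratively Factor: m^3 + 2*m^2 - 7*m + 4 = (m - 1)*(m^2 + 3*m - 4) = (m - 1)^2*(m + 4)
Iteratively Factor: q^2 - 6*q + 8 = (q - 4)*(q - 2)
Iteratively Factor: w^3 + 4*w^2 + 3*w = (w)*(w^2 + 4*w + 3) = w*(w + 3)*(w + 1)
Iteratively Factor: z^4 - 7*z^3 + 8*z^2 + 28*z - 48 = (z - 2)*(z^3 - 5*z^2 - 2*z + 24) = (z - 2)*(z + 2)*(z^2 - 7*z + 12) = (z - 4)*(z - 2)*(z + 2)*(z - 3)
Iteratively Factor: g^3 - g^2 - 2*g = (g)*(g^2 - g - 2) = g*(g - 2)*(g + 1)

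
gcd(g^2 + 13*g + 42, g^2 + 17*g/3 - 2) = g + 6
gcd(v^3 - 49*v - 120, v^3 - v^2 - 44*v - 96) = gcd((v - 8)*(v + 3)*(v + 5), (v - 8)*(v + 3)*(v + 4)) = v^2 - 5*v - 24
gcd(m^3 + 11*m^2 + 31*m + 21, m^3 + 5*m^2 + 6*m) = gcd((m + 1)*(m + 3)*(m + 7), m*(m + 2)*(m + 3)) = m + 3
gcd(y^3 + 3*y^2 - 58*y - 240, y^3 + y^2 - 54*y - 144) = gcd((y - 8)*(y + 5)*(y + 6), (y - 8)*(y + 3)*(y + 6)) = y^2 - 2*y - 48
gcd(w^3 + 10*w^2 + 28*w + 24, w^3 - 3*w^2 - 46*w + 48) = w + 6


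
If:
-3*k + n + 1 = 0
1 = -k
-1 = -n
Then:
No Solution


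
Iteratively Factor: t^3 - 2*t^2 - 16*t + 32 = (t + 4)*(t^2 - 6*t + 8) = (t - 4)*(t + 4)*(t - 2)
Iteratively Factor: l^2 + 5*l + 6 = (l + 3)*(l + 2)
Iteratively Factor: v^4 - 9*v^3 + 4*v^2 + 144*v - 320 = (v + 4)*(v^3 - 13*v^2 + 56*v - 80) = (v - 4)*(v + 4)*(v^2 - 9*v + 20) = (v - 5)*(v - 4)*(v + 4)*(v - 4)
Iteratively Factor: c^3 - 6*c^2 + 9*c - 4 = (c - 4)*(c^2 - 2*c + 1) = (c - 4)*(c - 1)*(c - 1)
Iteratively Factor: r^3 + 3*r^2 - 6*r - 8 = (r + 4)*(r^2 - r - 2) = (r + 1)*(r + 4)*(r - 2)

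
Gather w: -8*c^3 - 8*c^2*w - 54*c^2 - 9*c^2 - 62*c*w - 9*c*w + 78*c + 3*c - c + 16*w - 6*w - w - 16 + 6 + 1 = -8*c^3 - 63*c^2 + 80*c + w*(-8*c^2 - 71*c + 9) - 9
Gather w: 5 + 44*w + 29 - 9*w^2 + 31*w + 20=-9*w^2 + 75*w + 54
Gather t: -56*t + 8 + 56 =64 - 56*t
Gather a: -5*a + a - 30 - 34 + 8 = -4*a - 56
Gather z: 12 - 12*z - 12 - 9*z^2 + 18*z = -9*z^2 + 6*z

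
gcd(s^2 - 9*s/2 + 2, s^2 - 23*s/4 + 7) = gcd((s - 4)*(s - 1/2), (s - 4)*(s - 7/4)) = s - 4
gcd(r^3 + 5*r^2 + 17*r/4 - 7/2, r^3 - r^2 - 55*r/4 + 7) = r^2 + 3*r - 7/4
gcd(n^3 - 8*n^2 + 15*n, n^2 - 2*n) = n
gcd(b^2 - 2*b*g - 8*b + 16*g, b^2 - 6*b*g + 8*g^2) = b - 2*g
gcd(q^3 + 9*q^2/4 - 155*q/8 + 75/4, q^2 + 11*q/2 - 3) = q + 6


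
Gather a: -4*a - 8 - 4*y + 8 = -4*a - 4*y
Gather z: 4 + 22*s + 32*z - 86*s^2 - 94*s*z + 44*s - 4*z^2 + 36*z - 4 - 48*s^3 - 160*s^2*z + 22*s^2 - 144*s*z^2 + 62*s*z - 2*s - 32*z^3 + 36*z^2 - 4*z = -48*s^3 - 64*s^2 + 64*s - 32*z^3 + z^2*(32 - 144*s) + z*(-160*s^2 - 32*s + 64)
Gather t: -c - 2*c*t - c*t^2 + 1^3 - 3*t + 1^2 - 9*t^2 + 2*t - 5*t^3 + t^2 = -c - 5*t^3 + t^2*(-c - 8) + t*(-2*c - 1) + 2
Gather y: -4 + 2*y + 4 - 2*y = 0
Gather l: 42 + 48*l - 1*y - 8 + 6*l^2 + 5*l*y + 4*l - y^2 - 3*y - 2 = 6*l^2 + l*(5*y + 52) - y^2 - 4*y + 32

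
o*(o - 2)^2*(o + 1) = o^4 - 3*o^3 + 4*o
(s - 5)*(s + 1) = s^2 - 4*s - 5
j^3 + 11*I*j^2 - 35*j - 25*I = (j + I)*(j + 5*I)^2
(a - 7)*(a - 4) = a^2 - 11*a + 28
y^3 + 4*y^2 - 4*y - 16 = (y - 2)*(y + 2)*(y + 4)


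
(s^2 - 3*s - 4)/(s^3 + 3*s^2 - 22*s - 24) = 1/(s + 6)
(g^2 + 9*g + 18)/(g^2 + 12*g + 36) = (g + 3)/(g + 6)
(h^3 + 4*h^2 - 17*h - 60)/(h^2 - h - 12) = h + 5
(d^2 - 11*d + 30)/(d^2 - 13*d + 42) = (d - 5)/(d - 7)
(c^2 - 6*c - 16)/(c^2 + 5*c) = (c^2 - 6*c - 16)/(c*(c + 5))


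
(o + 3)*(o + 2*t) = o^2 + 2*o*t + 3*o + 6*t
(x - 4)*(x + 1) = x^2 - 3*x - 4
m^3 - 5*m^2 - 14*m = m*(m - 7)*(m + 2)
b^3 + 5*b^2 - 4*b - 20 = (b - 2)*(b + 2)*(b + 5)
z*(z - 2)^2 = z^3 - 4*z^2 + 4*z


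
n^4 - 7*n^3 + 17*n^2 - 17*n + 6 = (n - 3)*(n - 2)*(n - 1)^2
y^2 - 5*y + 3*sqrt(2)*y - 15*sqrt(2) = (y - 5)*(y + 3*sqrt(2))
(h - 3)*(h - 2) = h^2 - 5*h + 6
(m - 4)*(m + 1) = m^2 - 3*m - 4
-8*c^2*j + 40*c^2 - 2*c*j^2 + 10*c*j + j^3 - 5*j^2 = (-4*c + j)*(2*c + j)*(j - 5)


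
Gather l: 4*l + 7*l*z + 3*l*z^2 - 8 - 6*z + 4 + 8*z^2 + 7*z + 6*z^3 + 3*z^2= l*(3*z^2 + 7*z + 4) + 6*z^3 + 11*z^2 + z - 4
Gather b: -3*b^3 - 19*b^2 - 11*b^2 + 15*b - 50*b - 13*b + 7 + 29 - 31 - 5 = -3*b^3 - 30*b^2 - 48*b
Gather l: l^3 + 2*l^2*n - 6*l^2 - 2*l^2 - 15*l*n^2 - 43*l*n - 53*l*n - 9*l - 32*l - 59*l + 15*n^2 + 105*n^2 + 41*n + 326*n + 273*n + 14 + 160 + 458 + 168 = l^3 + l^2*(2*n - 8) + l*(-15*n^2 - 96*n - 100) + 120*n^2 + 640*n + 800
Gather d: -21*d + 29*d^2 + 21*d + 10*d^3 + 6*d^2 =10*d^3 + 35*d^2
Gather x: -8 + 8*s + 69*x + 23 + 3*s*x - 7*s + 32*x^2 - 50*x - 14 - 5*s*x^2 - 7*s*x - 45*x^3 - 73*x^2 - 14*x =s - 45*x^3 + x^2*(-5*s - 41) + x*(5 - 4*s) + 1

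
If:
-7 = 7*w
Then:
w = -1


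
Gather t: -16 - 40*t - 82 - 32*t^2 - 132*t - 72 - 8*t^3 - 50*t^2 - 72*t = -8*t^3 - 82*t^2 - 244*t - 170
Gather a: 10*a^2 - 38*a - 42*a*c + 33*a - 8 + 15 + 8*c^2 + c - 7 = 10*a^2 + a*(-42*c - 5) + 8*c^2 + c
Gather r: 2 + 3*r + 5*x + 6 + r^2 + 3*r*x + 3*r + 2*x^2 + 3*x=r^2 + r*(3*x + 6) + 2*x^2 + 8*x + 8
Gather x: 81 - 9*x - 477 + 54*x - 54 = 45*x - 450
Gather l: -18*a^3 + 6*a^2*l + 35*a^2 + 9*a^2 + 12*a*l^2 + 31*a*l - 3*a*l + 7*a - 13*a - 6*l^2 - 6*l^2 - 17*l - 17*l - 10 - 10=-18*a^3 + 44*a^2 - 6*a + l^2*(12*a - 12) + l*(6*a^2 + 28*a - 34) - 20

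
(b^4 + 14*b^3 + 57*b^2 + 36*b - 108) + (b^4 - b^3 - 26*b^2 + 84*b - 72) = 2*b^4 + 13*b^3 + 31*b^2 + 120*b - 180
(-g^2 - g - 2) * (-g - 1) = g^3 + 2*g^2 + 3*g + 2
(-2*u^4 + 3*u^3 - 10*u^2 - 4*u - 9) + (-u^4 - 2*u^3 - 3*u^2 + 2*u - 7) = -3*u^4 + u^3 - 13*u^2 - 2*u - 16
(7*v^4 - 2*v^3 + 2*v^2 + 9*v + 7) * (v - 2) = 7*v^5 - 16*v^4 + 6*v^3 + 5*v^2 - 11*v - 14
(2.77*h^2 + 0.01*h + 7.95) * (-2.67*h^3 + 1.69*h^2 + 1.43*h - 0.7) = -7.3959*h^5 + 4.6546*h^4 - 17.2485*h^3 + 11.5108*h^2 + 11.3615*h - 5.565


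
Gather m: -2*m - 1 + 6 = 5 - 2*m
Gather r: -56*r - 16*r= -72*r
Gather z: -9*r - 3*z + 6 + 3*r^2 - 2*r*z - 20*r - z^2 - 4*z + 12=3*r^2 - 29*r - z^2 + z*(-2*r - 7) + 18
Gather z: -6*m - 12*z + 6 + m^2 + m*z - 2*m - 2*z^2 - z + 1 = m^2 - 8*m - 2*z^2 + z*(m - 13) + 7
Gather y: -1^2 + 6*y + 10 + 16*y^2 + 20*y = 16*y^2 + 26*y + 9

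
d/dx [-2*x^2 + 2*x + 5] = 2 - 4*x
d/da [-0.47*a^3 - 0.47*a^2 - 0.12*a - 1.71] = -1.41*a^2 - 0.94*a - 0.12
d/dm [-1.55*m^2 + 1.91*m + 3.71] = 1.91 - 3.1*m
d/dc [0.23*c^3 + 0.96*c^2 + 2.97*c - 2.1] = 0.69*c^2 + 1.92*c + 2.97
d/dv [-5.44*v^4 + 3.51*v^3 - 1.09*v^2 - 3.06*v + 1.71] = -21.76*v^3 + 10.53*v^2 - 2.18*v - 3.06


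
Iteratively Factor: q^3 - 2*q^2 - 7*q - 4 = (q - 4)*(q^2 + 2*q + 1) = (q - 4)*(q + 1)*(q + 1)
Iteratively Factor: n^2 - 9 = (n + 3)*(n - 3)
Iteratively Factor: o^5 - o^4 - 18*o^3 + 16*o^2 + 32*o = (o - 2)*(o^4 + o^3 - 16*o^2 - 16*o) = (o - 2)*(o + 1)*(o^3 - 16*o) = o*(o - 2)*(o + 1)*(o^2 - 16) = o*(o - 2)*(o + 1)*(o + 4)*(o - 4)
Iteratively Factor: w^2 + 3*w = (w + 3)*(w)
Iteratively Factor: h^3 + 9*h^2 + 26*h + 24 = (h + 2)*(h^2 + 7*h + 12) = (h + 2)*(h + 3)*(h + 4)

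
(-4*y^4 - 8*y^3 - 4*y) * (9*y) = -36*y^5 - 72*y^4 - 36*y^2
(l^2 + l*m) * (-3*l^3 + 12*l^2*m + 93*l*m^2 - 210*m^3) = -3*l^5 + 9*l^4*m + 105*l^3*m^2 - 117*l^2*m^3 - 210*l*m^4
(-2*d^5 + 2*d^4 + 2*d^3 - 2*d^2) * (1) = -2*d^5 + 2*d^4 + 2*d^3 - 2*d^2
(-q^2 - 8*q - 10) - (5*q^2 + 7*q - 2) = -6*q^2 - 15*q - 8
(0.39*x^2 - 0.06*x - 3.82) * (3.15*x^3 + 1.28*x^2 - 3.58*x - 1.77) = 1.2285*x^5 + 0.3102*x^4 - 13.506*x^3 - 5.3651*x^2 + 13.7818*x + 6.7614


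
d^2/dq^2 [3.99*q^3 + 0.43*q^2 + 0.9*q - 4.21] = 23.94*q + 0.86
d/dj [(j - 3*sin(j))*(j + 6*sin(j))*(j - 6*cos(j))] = 6*j^2*sin(j) + 3*j^2*cos(j) + 3*j^2 + 6*j*sin(j) - 18*sqrt(2)*j*sin(2*j + pi/4) - 12*j*cos(j) - 27*sin(j) + 81*sin(3*j) + 9*sqrt(2)*cos(2*j + pi/4) - 9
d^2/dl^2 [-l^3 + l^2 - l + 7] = 2 - 6*l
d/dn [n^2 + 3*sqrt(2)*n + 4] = 2*n + 3*sqrt(2)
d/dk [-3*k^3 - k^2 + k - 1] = -9*k^2 - 2*k + 1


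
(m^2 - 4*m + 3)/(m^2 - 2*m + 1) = (m - 3)/(m - 1)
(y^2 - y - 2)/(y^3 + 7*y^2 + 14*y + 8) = (y - 2)/(y^2 + 6*y + 8)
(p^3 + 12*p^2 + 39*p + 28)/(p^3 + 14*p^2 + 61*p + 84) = (p + 1)/(p + 3)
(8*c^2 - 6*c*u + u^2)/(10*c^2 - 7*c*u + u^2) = (-4*c + u)/(-5*c + u)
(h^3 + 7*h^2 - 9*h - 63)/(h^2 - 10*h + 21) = (h^2 + 10*h + 21)/(h - 7)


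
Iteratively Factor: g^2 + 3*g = (g)*(g + 3)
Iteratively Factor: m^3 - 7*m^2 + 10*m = (m)*(m^2 - 7*m + 10) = m*(m - 2)*(m - 5)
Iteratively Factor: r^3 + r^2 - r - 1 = (r - 1)*(r^2 + 2*r + 1) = (r - 1)*(r + 1)*(r + 1)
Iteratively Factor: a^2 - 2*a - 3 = (a + 1)*(a - 3)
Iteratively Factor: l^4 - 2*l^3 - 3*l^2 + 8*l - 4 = (l - 1)*(l^3 - l^2 - 4*l + 4) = (l - 2)*(l - 1)*(l^2 + l - 2) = (l - 2)*(l - 1)^2*(l + 2)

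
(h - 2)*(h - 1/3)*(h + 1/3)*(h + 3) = h^4 + h^3 - 55*h^2/9 - h/9 + 2/3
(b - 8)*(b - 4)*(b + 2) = b^3 - 10*b^2 + 8*b + 64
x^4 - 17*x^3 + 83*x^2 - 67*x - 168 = (x - 8)*(x - 7)*(x - 3)*(x + 1)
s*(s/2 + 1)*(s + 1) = s^3/2 + 3*s^2/2 + s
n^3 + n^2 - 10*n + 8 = (n - 2)*(n - 1)*(n + 4)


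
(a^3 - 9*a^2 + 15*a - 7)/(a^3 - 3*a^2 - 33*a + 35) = (a - 1)/(a + 5)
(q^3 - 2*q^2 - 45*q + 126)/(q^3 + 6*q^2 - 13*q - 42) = (q - 6)/(q + 2)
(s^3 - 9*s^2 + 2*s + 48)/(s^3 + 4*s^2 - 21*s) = (s^2 - 6*s - 16)/(s*(s + 7))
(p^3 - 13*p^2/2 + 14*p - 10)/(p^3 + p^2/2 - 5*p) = (2*p^2 - 9*p + 10)/(p*(2*p + 5))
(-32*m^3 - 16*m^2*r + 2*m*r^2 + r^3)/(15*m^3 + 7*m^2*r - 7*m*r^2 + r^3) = (-32*m^3 - 16*m^2*r + 2*m*r^2 + r^3)/(15*m^3 + 7*m^2*r - 7*m*r^2 + r^3)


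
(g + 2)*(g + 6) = g^2 + 8*g + 12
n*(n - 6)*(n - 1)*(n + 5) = n^4 - 2*n^3 - 29*n^2 + 30*n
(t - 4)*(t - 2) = t^2 - 6*t + 8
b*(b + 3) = b^2 + 3*b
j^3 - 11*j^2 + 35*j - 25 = (j - 5)^2*(j - 1)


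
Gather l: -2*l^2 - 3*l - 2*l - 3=-2*l^2 - 5*l - 3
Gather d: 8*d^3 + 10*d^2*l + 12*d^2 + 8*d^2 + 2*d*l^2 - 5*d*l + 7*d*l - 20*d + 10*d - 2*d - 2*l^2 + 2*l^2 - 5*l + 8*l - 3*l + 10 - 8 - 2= 8*d^3 + d^2*(10*l + 20) + d*(2*l^2 + 2*l - 12)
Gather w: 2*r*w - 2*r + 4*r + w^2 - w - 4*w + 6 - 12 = 2*r + w^2 + w*(2*r - 5) - 6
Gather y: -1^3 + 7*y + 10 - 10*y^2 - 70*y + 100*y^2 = 90*y^2 - 63*y + 9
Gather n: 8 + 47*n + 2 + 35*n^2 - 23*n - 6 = 35*n^2 + 24*n + 4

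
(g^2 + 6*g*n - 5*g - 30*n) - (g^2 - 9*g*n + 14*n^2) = 15*g*n - 5*g - 14*n^2 - 30*n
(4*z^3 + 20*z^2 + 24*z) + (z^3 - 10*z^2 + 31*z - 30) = 5*z^3 + 10*z^2 + 55*z - 30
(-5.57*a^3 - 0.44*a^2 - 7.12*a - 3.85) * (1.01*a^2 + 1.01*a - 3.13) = -5.6257*a^5 - 6.0701*a^4 + 9.7985*a^3 - 9.7025*a^2 + 18.3971*a + 12.0505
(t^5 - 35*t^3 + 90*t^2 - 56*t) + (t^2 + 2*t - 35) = t^5 - 35*t^3 + 91*t^2 - 54*t - 35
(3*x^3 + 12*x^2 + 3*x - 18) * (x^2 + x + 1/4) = 3*x^5 + 15*x^4 + 63*x^3/4 - 12*x^2 - 69*x/4 - 9/2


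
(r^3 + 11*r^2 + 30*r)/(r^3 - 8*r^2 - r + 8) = r*(r^2 + 11*r + 30)/(r^3 - 8*r^2 - r + 8)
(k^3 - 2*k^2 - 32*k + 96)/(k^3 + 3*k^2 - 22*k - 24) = (k - 4)/(k + 1)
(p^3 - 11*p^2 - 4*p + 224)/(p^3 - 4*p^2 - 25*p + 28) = (p - 8)/(p - 1)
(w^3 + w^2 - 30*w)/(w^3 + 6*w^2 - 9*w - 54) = w*(w - 5)/(w^2 - 9)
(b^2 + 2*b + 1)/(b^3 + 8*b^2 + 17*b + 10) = (b + 1)/(b^2 + 7*b + 10)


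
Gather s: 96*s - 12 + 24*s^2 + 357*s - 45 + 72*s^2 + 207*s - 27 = 96*s^2 + 660*s - 84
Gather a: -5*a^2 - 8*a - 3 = -5*a^2 - 8*a - 3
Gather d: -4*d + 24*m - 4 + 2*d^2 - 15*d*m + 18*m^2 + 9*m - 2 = 2*d^2 + d*(-15*m - 4) + 18*m^2 + 33*m - 6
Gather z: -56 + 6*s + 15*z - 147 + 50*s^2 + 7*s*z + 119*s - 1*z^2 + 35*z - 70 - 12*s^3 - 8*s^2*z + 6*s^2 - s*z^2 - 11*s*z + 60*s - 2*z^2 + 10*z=-12*s^3 + 56*s^2 + 185*s + z^2*(-s - 3) + z*(-8*s^2 - 4*s + 60) - 273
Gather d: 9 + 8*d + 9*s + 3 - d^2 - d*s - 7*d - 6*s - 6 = -d^2 + d*(1 - s) + 3*s + 6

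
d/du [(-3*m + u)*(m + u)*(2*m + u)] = -7*m^2 + 3*u^2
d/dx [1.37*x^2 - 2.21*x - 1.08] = 2.74*x - 2.21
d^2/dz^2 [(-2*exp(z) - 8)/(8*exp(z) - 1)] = (-528*exp(z) - 66)*exp(z)/(512*exp(3*z) - 192*exp(2*z) + 24*exp(z) - 1)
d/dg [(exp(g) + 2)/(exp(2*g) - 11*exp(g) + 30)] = (-(exp(g) + 2)*(2*exp(g) - 11) + exp(2*g) - 11*exp(g) + 30)*exp(g)/(exp(2*g) - 11*exp(g) + 30)^2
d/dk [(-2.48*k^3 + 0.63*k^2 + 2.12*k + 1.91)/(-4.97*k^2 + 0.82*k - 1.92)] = (12.3256*k^4 - 4.0672*k^3 + 25.3378*k^2 + 16.5662*k - 5.6366)/(24.7009*k^4 - 8.1508*k^3 + 19.7572*k^2 - 3.1488*k + 3.6864)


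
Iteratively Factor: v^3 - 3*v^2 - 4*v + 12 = (v + 2)*(v^2 - 5*v + 6) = (v - 3)*(v + 2)*(v - 2)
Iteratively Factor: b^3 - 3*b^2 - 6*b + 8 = (b + 2)*(b^2 - 5*b + 4) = (b - 4)*(b + 2)*(b - 1)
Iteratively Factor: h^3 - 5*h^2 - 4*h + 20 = (h - 2)*(h^2 - 3*h - 10) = (h - 5)*(h - 2)*(h + 2)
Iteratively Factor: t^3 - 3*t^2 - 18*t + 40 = (t - 5)*(t^2 + 2*t - 8) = (t - 5)*(t - 2)*(t + 4)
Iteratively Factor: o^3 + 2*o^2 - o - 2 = (o + 2)*(o^2 - 1) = (o - 1)*(o + 2)*(o + 1)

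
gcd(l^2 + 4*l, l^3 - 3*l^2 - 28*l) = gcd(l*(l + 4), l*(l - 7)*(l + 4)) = l^2 + 4*l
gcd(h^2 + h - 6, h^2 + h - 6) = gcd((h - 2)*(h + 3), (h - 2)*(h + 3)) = h^2 + h - 6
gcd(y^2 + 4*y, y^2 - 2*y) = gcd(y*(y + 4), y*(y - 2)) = y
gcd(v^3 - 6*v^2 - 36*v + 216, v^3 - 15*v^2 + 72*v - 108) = v^2 - 12*v + 36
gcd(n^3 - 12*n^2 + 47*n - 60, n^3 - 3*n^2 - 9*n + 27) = n - 3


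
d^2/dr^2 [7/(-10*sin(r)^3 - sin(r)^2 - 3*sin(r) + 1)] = 7*(900*sin(r)^6 + 110*sin(r)^5 - 1136*sin(r)^4 - 61*sin(r)^3 - 173*sin(r)^2 - 75*sin(r) - 20)/(10*sin(r)^3 + sin(r)^2 + 3*sin(r) - 1)^3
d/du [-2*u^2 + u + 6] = 1 - 4*u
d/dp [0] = 0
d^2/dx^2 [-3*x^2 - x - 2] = -6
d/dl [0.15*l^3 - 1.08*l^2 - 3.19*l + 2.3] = 0.45*l^2 - 2.16*l - 3.19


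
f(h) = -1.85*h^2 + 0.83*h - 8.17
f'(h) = 0.83 - 3.7*h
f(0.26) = -8.08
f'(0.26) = -0.13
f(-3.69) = -36.42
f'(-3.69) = 14.48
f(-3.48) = -33.46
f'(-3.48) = 13.71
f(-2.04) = -17.56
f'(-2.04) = 8.38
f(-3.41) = -32.51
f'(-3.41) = 13.45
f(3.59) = -29.03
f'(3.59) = -12.45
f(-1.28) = -12.26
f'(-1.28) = 5.57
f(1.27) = -10.10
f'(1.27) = -3.87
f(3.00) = -22.33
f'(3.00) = -10.27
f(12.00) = -264.61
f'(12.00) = -43.57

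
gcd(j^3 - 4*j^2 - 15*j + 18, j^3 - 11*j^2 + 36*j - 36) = j - 6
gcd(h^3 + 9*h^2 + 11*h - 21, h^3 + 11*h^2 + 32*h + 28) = h + 7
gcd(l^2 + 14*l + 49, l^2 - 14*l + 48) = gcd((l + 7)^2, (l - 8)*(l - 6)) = 1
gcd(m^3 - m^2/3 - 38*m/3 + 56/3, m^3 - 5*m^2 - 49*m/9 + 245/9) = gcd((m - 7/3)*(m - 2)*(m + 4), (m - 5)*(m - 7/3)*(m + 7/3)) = m - 7/3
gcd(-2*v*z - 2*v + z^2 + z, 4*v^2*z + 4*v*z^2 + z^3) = 1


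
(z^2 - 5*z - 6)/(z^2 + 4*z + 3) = (z - 6)/(z + 3)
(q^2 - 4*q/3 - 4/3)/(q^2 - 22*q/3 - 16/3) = (q - 2)/(q - 8)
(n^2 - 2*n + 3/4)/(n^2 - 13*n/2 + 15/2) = (n - 1/2)/(n - 5)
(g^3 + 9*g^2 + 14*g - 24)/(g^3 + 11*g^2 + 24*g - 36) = (g + 4)/(g + 6)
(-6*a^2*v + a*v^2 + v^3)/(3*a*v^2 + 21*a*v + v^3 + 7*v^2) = (-2*a + v)/(v + 7)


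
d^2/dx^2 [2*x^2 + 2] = 4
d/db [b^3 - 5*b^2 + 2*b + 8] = 3*b^2 - 10*b + 2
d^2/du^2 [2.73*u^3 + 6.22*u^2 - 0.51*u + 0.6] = 16.38*u + 12.44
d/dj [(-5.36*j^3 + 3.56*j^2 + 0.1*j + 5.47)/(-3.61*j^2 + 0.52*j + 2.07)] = (19.3496*j^4 - 5.5744*j^3 - 31.0734*j^2 + 54.2318*j - 2.6374)/(13.0321*j^4 - 3.7544*j^3 - 14.675*j^2 + 2.1528*j + 4.2849)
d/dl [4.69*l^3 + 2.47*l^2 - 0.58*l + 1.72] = 14.07*l^2 + 4.94*l - 0.58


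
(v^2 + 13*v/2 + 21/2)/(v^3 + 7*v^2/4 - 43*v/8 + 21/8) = 4*(v + 3)/(4*v^2 - 7*v + 3)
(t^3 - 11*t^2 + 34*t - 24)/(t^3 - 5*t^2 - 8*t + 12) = (t - 4)/(t + 2)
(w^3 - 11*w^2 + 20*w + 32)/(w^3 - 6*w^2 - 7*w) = (w^2 - 12*w + 32)/(w*(w - 7))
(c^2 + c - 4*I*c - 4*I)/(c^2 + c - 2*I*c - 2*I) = (c - 4*I)/(c - 2*I)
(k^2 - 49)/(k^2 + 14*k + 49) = (k - 7)/(k + 7)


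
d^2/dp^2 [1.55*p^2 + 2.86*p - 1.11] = 3.10000000000000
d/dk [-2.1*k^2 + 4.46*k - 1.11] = 4.46 - 4.2*k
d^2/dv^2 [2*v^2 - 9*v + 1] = 4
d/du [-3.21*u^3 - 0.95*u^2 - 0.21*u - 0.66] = -9.63*u^2 - 1.9*u - 0.21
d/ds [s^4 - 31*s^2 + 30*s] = 4*s^3 - 62*s + 30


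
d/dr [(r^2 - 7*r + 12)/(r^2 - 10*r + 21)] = -3/(r^2 - 14*r + 49)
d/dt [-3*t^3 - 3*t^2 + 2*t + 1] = -9*t^2 - 6*t + 2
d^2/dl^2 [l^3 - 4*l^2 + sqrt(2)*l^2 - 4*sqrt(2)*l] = 6*l - 8 + 2*sqrt(2)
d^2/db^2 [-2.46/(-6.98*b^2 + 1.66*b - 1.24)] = (-239.704368*b^2 + 57.007056*b + 2.46*(13.96*b - 1.66)*(27.92*b - 3.32) - 42.583584)/(6.98*b^2 - 1.66*b + 1.24)^3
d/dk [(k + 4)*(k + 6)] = 2*k + 10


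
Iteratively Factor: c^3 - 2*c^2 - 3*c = (c - 3)*(c^2 + c) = (c - 3)*(c + 1)*(c)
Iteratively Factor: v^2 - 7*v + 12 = (v - 4)*(v - 3)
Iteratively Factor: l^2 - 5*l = (l)*(l - 5)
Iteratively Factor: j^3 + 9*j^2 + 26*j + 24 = (j + 3)*(j^2 + 6*j + 8) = (j + 3)*(j + 4)*(j + 2)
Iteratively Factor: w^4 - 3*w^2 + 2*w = (w + 2)*(w^3 - 2*w^2 + w) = (w - 1)*(w + 2)*(w^2 - w) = w*(w - 1)*(w + 2)*(w - 1)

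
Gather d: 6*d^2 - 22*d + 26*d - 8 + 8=6*d^2 + 4*d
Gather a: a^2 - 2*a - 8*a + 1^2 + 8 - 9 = a^2 - 10*a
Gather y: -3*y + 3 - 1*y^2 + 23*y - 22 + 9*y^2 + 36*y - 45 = 8*y^2 + 56*y - 64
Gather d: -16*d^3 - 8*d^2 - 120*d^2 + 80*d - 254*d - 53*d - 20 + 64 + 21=-16*d^3 - 128*d^2 - 227*d + 65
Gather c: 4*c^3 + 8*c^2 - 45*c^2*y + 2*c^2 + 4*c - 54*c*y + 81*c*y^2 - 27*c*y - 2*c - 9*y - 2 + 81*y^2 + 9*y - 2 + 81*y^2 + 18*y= 4*c^3 + c^2*(10 - 45*y) + c*(81*y^2 - 81*y + 2) + 162*y^2 + 18*y - 4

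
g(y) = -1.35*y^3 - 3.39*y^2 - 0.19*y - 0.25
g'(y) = -4.05*y^2 - 6.78*y - 0.19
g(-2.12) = -2.22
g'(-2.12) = -4.02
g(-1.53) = -3.06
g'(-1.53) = 0.70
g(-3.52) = 17.29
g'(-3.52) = -26.51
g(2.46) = -41.33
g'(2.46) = -41.38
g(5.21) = -284.18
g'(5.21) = -145.45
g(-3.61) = 19.77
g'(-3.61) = -28.49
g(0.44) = -1.10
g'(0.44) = -3.96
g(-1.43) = -2.96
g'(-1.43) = 1.22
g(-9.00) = 711.02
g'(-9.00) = -267.22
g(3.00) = -67.78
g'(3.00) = -56.98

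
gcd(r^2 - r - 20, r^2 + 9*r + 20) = r + 4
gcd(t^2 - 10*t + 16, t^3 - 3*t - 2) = t - 2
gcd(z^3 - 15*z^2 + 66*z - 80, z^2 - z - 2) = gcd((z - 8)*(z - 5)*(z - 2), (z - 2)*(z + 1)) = z - 2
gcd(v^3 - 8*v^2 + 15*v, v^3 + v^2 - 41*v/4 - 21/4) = v - 3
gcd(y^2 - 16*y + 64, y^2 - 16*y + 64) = y^2 - 16*y + 64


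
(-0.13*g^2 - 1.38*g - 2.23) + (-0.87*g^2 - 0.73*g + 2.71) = -1.0*g^2 - 2.11*g + 0.48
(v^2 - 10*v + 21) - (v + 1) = v^2 - 11*v + 20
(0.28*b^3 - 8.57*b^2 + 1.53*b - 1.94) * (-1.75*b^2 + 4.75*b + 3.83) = -0.49*b^5 + 16.3275*b^4 - 42.3126*b^3 - 22.1606*b^2 - 3.3551*b - 7.4302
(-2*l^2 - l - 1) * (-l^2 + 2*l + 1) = 2*l^4 - 3*l^3 - 3*l^2 - 3*l - 1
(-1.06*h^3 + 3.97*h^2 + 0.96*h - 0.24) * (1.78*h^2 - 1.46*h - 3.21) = -1.8868*h^5 + 8.6142*h^4 - 0.6848*h^3 - 14.5725*h^2 - 2.7312*h + 0.7704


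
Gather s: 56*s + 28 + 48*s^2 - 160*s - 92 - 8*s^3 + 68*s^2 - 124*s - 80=-8*s^3 + 116*s^2 - 228*s - 144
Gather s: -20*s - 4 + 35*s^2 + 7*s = 35*s^2 - 13*s - 4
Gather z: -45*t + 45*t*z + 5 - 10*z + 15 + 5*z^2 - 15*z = -45*t + 5*z^2 + z*(45*t - 25) + 20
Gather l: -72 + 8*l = 8*l - 72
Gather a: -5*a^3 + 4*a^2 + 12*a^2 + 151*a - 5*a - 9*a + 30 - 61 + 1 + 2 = -5*a^3 + 16*a^2 + 137*a - 28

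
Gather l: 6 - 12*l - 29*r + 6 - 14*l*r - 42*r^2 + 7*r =l*(-14*r - 12) - 42*r^2 - 22*r + 12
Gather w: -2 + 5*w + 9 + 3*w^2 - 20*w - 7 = 3*w^2 - 15*w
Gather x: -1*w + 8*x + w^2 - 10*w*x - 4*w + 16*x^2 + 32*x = w^2 - 5*w + 16*x^2 + x*(40 - 10*w)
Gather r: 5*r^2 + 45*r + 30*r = 5*r^2 + 75*r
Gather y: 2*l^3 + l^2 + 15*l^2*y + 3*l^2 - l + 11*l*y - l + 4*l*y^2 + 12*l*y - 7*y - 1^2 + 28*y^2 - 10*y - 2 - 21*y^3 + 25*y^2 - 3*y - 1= 2*l^3 + 4*l^2 - 2*l - 21*y^3 + y^2*(4*l + 53) + y*(15*l^2 + 23*l - 20) - 4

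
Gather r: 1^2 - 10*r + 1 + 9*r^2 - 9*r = 9*r^2 - 19*r + 2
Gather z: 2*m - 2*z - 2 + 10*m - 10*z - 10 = 12*m - 12*z - 12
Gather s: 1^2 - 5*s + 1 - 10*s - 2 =-15*s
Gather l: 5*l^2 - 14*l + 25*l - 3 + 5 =5*l^2 + 11*l + 2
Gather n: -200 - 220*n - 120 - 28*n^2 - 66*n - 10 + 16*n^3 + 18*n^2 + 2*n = 16*n^3 - 10*n^2 - 284*n - 330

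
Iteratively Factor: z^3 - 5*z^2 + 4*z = (z - 1)*(z^2 - 4*z) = (z - 4)*(z - 1)*(z)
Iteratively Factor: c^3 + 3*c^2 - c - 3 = (c + 1)*(c^2 + 2*c - 3) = (c - 1)*(c + 1)*(c + 3)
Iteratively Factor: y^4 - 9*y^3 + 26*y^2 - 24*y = (y - 4)*(y^3 - 5*y^2 + 6*y) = (y - 4)*(y - 2)*(y^2 - 3*y) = (y - 4)*(y - 3)*(y - 2)*(y)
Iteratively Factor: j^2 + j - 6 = (j - 2)*(j + 3)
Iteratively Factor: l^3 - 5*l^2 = (l)*(l^2 - 5*l) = l^2*(l - 5)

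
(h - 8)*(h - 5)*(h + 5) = h^3 - 8*h^2 - 25*h + 200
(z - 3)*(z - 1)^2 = z^3 - 5*z^2 + 7*z - 3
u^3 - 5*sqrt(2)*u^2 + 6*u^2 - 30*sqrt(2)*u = u*(u + 6)*(u - 5*sqrt(2))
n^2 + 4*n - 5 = (n - 1)*(n + 5)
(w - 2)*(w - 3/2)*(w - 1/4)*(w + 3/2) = w^4 - 9*w^3/4 - 7*w^2/4 + 81*w/16 - 9/8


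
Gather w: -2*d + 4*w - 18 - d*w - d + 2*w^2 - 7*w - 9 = -3*d + 2*w^2 + w*(-d - 3) - 27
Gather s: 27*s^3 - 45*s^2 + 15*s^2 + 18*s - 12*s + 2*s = 27*s^3 - 30*s^2 + 8*s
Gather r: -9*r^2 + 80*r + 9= -9*r^2 + 80*r + 9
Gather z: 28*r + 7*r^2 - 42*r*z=7*r^2 - 42*r*z + 28*r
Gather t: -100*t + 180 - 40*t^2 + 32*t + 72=-40*t^2 - 68*t + 252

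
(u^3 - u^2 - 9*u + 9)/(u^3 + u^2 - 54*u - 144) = (u^2 - 4*u + 3)/(u^2 - 2*u - 48)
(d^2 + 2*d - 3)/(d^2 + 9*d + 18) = (d - 1)/(d + 6)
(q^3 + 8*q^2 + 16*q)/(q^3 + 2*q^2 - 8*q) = (q + 4)/(q - 2)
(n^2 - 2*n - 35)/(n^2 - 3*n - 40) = (n - 7)/(n - 8)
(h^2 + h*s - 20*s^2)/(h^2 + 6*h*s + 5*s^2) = (h - 4*s)/(h + s)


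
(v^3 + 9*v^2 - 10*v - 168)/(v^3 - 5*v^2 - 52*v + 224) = (v + 6)/(v - 8)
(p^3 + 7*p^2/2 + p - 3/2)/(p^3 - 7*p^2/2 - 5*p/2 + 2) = (p + 3)/(p - 4)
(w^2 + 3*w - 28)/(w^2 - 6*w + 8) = (w + 7)/(w - 2)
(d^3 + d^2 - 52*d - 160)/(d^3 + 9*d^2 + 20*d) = (d - 8)/d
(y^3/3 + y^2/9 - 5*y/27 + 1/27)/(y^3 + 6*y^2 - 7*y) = (9*y^3 + 3*y^2 - 5*y + 1)/(27*y*(y^2 + 6*y - 7))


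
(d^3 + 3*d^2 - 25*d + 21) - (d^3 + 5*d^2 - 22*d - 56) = -2*d^2 - 3*d + 77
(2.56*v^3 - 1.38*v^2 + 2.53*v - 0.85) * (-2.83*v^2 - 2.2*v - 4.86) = -7.2448*v^5 - 1.7266*v^4 - 16.5655*v^3 + 3.5463*v^2 - 10.4258*v + 4.131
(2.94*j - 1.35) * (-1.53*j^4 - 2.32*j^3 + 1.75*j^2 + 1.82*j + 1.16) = -4.4982*j^5 - 4.7553*j^4 + 8.277*j^3 + 2.9883*j^2 + 0.953399999999999*j - 1.566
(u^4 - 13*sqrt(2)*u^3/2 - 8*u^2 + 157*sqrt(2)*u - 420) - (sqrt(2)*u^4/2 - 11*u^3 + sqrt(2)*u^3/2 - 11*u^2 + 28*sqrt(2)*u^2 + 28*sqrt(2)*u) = -sqrt(2)*u^4/2 + u^4 - 7*sqrt(2)*u^3 + 11*u^3 - 28*sqrt(2)*u^2 + 3*u^2 + 129*sqrt(2)*u - 420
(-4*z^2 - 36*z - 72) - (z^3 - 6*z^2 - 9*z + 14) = -z^3 + 2*z^2 - 27*z - 86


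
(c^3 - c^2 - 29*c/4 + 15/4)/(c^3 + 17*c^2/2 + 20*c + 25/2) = (2*c^2 - 7*c + 3)/(2*(c^2 + 6*c + 5))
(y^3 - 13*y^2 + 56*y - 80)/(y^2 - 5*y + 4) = (y^2 - 9*y + 20)/(y - 1)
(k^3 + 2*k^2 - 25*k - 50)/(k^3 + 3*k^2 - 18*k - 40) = (k - 5)/(k - 4)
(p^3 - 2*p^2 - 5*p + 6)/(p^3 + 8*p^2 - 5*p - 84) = (p^2 + p - 2)/(p^2 + 11*p + 28)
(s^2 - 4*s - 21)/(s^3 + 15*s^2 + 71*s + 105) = (s - 7)/(s^2 + 12*s + 35)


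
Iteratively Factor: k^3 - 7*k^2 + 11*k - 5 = (k - 1)*(k^2 - 6*k + 5) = (k - 1)^2*(k - 5)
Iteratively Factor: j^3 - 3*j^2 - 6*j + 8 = (j - 4)*(j^2 + j - 2) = (j - 4)*(j + 2)*(j - 1)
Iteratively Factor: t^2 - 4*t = (t - 4)*(t)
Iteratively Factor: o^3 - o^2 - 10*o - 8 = (o - 4)*(o^2 + 3*o + 2) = (o - 4)*(o + 1)*(o + 2)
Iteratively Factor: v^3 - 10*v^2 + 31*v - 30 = (v - 3)*(v^2 - 7*v + 10) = (v - 3)*(v - 2)*(v - 5)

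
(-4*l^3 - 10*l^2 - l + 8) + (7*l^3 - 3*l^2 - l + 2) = 3*l^3 - 13*l^2 - 2*l + 10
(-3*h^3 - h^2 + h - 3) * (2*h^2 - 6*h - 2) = -6*h^5 + 16*h^4 + 14*h^3 - 10*h^2 + 16*h + 6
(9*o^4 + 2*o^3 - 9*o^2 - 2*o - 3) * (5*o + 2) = 45*o^5 + 28*o^4 - 41*o^3 - 28*o^2 - 19*o - 6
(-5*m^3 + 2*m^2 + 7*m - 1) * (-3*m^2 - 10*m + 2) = 15*m^5 + 44*m^4 - 51*m^3 - 63*m^2 + 24*m - 2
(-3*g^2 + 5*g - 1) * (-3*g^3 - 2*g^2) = 9*g^5 - 9*g^4 - 7*g^3 + 2*g^2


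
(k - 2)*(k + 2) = k^2 - 4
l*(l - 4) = l^2 - 4*l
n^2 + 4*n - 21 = (n - 3)*(n + 7)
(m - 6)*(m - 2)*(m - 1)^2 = m^4 - 10*m^3 + 29*m^2 - 32*m + 12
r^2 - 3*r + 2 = (r - 2)*(r - 1)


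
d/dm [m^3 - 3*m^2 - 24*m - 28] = 3*m^2 - 6*m - 24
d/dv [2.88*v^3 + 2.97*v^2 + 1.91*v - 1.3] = 8.64*v^2 + 5.94*v + 1.91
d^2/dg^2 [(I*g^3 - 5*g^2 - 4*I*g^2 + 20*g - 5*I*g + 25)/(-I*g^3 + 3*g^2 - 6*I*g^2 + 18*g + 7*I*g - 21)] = (g^6*(20 - 4*I) + g^5*(-12 + 228*I) + g^4*(-552 + 216*I) + g^3*(464 + 3712*I) + g^2*(-13140 + 8292*I) + g*(-30564 - 18180*I) + 4872 - 29080*I)/(g^9 + g^8*(18 + 9*I) + g^7*(60 + 162*I) + g^6*(-522 + 756*I) + g^5*(-2958 - 810*I) + g^4*(1854 - 7830*I) + g^3*(16100 + 8910*I) + g^2*(-23814 + 13356*I) + g*(9261 - 23814*I) + 9261*I)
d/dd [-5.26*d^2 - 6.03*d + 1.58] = -10.52*d - 6.03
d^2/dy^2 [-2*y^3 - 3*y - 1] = -12*y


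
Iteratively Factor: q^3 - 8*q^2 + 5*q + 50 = (q - 5)*(q^2 - 3*q - 10) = (q - 5)*(q + 2)*(q - 5)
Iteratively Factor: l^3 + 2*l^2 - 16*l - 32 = (l + 4)*(l^2 - 2*l - 8) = (l + 2)*(l + 4)*(l - 4)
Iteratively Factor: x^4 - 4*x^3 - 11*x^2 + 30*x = (x + 3)*(x^3 - 7*x^2 + 10*x) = x*(x + 3)*(x^2 - 7*x + 10) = x*(x - 5)*(x + 3)*(x - 2)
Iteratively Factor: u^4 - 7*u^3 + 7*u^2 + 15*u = (u - 5)*(u^3 - 2*u^2 - 3*u) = u*(u - 5)*(u^2 - 2*u - 3) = u*(u - 5)*(u - 3)*(u + 1)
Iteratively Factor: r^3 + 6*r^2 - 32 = (r - 2)*(r^2 + 8*r + 16) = (r - 2)*(r + 4)*(r + 4)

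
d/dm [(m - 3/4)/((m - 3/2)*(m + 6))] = (-8*m^2 + 12*m - 45)/(2*(4*m^4 + 36*m^3 + 9*m^2 - 324*m + 324))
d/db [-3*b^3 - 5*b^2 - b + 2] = -9*b^2 - 10*b - 1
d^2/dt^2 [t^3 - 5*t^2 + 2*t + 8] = 6*t - 10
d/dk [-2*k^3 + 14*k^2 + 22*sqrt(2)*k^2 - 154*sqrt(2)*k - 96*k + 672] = -6*k^2 + 28*k + 44*sqrt(2)*k - 154*sqrt(2) - 96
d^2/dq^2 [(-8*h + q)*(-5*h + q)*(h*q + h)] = 2*h*(-13*h + 3*q + 1)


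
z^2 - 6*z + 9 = (z - 3)^2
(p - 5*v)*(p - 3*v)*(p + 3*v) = p^3 - 5*p^2*v - 9*p*v^2 + 45*v^3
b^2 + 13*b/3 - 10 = (b - 5/3)*(b + 6)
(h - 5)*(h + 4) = h^2 - h - 20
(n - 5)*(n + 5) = n^2 - 25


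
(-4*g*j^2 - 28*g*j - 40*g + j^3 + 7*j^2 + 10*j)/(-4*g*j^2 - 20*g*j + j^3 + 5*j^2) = (j + 2)/j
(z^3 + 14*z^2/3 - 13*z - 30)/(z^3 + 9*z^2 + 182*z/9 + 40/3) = 3*(z - 3)/(3*z + 4)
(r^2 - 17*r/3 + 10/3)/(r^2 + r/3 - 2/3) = (r - 5)/(r + 1)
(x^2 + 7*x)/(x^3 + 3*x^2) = (x + 7)/(x*(x + 3))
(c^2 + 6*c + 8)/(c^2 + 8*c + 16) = (c + 2)/(c + 4)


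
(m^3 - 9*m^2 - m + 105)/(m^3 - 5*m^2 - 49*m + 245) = (m + 3)/(m + 7)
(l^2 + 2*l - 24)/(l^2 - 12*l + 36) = (l^2 + 2*l - 24)/(l^2 - 12*l + 36)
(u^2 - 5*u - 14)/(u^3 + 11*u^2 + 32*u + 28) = (u - 7)/(u^2 + 9*u + 14)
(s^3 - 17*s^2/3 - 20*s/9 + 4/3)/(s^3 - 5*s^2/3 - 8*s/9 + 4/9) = (s - 6)/(s - 2)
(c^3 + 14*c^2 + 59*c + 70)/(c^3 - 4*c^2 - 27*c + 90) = (c^2 + 9*c + 14)/(c^2 - 9*c + 18)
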